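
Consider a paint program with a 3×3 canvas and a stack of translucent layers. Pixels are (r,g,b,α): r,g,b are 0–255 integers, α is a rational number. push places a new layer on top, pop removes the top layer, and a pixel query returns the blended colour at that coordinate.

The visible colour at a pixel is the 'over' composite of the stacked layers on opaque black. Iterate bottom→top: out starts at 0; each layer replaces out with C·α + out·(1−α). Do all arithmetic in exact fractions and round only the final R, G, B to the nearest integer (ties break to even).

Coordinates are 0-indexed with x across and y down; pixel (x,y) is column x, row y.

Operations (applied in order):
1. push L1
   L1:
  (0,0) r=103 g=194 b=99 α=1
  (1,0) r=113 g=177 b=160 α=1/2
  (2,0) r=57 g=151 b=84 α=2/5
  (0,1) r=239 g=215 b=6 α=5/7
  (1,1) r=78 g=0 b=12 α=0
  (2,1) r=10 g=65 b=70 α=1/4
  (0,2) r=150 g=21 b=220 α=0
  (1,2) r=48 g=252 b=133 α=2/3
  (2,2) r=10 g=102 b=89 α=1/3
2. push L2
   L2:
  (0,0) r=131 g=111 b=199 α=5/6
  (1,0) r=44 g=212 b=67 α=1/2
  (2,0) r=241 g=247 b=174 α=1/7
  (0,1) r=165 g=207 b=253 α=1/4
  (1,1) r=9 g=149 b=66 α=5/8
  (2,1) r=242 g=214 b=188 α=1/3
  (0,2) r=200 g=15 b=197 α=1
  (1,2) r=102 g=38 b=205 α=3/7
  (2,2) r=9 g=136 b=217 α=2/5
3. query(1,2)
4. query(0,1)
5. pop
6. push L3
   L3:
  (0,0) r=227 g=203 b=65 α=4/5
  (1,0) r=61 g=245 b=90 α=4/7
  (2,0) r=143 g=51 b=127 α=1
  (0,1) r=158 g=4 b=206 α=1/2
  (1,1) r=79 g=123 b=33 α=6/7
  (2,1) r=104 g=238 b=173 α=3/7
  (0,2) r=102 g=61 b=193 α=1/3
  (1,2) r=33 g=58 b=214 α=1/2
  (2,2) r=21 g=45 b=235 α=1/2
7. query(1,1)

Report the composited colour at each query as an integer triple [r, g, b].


query (1,2) [L1,L2] — begin 0,0,0
+L1 (α=2/3) → [32, 168, 266/3]
+L2 (α=3/7) → [62, 786/7, 2909/21]
→ [62, 112, 139]

at x=0,y=1 over L1,L2:
after L1 α=5/7: [1195/7, 1075/7, 30/7]
after L2 α=1/4: [1185/7, 2337/14, 1861/28]
rounded: [169, 167, 66]

(1,1) stack=L1,L3; from [0,0,0]:
+L1 (α=0) → [0, 0, 0]
+L3 (α=6/7) → [474/7, 738/7, 198/7]
→ [68, 105, 28]


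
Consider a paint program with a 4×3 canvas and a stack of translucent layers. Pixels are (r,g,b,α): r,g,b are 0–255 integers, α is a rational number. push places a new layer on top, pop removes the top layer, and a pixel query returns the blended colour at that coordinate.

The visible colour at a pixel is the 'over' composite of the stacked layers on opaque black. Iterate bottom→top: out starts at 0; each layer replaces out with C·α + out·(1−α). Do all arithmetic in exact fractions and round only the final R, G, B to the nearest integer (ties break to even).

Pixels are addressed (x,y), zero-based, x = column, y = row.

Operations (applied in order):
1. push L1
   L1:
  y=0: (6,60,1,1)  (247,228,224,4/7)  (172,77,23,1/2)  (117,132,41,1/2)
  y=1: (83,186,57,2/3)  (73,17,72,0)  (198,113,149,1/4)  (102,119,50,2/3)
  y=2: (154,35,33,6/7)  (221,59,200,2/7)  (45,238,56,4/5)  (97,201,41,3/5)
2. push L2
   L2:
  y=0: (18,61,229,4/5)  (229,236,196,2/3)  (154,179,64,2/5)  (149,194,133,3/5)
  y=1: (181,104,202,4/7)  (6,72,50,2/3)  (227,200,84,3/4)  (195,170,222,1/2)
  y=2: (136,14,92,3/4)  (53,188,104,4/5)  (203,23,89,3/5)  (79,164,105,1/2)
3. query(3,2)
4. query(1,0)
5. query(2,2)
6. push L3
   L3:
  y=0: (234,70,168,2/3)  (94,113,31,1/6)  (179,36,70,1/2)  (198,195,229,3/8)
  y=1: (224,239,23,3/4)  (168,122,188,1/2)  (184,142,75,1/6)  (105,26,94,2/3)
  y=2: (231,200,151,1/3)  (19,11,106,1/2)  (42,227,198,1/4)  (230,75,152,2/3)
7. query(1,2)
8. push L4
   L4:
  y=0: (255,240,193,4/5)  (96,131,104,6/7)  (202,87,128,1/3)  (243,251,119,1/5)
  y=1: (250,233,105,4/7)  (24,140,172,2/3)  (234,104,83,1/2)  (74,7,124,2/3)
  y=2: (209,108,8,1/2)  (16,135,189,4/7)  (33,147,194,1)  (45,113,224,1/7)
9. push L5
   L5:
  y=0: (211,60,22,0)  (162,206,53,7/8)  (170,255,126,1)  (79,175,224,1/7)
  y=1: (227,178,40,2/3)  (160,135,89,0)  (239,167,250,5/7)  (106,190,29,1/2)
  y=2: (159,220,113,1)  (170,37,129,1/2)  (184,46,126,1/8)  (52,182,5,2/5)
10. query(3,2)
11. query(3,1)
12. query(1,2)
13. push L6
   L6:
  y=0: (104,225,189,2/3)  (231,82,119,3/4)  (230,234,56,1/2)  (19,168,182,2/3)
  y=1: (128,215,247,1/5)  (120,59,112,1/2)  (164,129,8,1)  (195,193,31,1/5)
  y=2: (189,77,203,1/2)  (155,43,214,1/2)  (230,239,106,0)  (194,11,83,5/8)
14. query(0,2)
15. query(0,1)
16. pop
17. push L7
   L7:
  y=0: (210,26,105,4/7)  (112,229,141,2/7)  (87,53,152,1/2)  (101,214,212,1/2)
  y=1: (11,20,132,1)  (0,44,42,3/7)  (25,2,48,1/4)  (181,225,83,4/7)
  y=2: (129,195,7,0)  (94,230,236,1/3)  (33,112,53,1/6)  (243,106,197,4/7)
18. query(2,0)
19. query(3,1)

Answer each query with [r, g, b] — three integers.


query (3,2) [L1,L2] — begin 0,0,0
+L1 (α=3/5) → [291/5, 603/5, 123/5]
+L2 (α=1/2) → [343/5, 1423/10, 324/5]
= [69, 142, 65]

(1,0) stack=L1,L2; from [0,0,0]:
L1 α=4/7: [988/7, 912/7, 128]
L2 α=2/3: [1398/7, 4216/21, 520/3]
rounded: [200, 201, 173]

at x=2,y=2 over L1,L2:
+L1 (α=4/5) → [36, 952/5, 224/5]
+L2 (α=3/5) → [681/5, 2249/25, 1783/25]
→ [136, 90, 71]

at x=1,y=2 over L1,L2,L3:
after L1 α=2/7: [442/7, 118/7, 400/7]
after L2 α=4/5: [1926/35, 5382/35, 3312/35]
after L3 α=1/2: [2591/70, 5767/70, 3511/35]
= [37, 82, 100]

at x=3,y=2 over L1,L2,L3,L4,L5:
+L1 (α=3/5) → [291/5, 603/5, 123/5]
+L2 (α=1/2) → [343/5, 1423/10, 324/5]
+L3 (α=2/3) → [881/5, 2923/30, 1844/15]
+L4 (α=1/7) → [5511/35, 3488/35, 4808/35]
+L5 (α=2/5) → [20173/175, 23204/175, 14774/175]
→ [115, 133, 84]

query (3,1) [L1,L2,L3,L4,L5] — begin 0,0,0
+L1 (α=2/3) → [68, 238/3, 100/3]
+L2 (α=1/2) → [263/2, 374/3, 383/3]
+L3 (α=2/3) → [683/6, 530/9, 947/9]
+L4 (α=2/3) → [1571/18, 656/27, 3179/27]
+L5 (α=1/2) → [3479/36, 2893/27, 1981/27]
rounded: [97, 107, 73]

(1,2) stack=L1,L2,L3,L4,L5; from [0,0,0]:
+L1 (α=2/7) → [442/7, 118/7, 400/7]
+L2 (α=4/5) → [1926/35, 5382/35, 3312/35]
+L3 (α=1/2) → [2591/70, 5767/70, 3511/35]
+L4 (α=4/7) → [12253/490, 55101/490, 36993/245]
+L5 (α=1/2) → [95553/980, 73231/980, 34299/245]
→ [98, 75, 140]

at x=0,y=2 over L1,L2,L3,L4,L5,L6:
after L1 α=6/7: [132, 30, 198/7]
after L2 α=3/4: [135, 18, 1065/14]
after L3 α=1/3: [167, 236/3, 2122/21]
after L4 α=1/2: [188, 280/3, 1145/21]
after L5 α=1: [159, 220, 113]
after L6 α=1/2: [174, 297/2, 158]
→ [174, 148, 158]

query (0,1) [L1,L2,L3,L4,L5,L6] — begin 0,0,0
+L1 (α=2/3) → [166/3, 124, 38]
+L2 (α=4/7) → [890/7, 788/7, 922/7]
+L3 (α=3/4) → [2797/14, 5807/28, 1405/28]
+L4 (α=4/7) → [22391/98, 43517/196, 15975/196]
+L5 (α=2/3) → [66883/294, 113293/588, 31655/588]
+L6 (α=1/5) → [152582/735, 144898/735, 67964/735]
= [208, 197, 92]

at x=2,y=0 over L1,L2,L3,L4,L5,L7:
+L1 (α=1/2) → [86, 77/2, 23/2]
+L2 (α=2/5) → [566/5, 947/10, 65/2]
+L3 (α=1/2) → [1461/10, 1307/20, 205/4]
+L4 (α=1/3) → [2471/15, 2177/30, 461/6]
+L5 (α=1) → [170, 255, 126]
+L7 (α=1/2) → [257/2, 154, 139]
= [128, 154, 139]

at x=3,y=1 over L1,L2,L3,L4,L5,L7:
L1 α=2/3: [68, 238/3, 100/3]
L2 α=1/2: [263/2, 374/3, 383/3]
L3 α=2/3: [683/6, 530/9, 947/9]
L4 α=2/3: [1571/18, 656/27, 3179/27]
L5 α=1/2: [3479/36, 2893/27, 1981/27]
L7 α=4/7: [12167/84, 10993/63, 4969/63]
→ [145, 174, 79]


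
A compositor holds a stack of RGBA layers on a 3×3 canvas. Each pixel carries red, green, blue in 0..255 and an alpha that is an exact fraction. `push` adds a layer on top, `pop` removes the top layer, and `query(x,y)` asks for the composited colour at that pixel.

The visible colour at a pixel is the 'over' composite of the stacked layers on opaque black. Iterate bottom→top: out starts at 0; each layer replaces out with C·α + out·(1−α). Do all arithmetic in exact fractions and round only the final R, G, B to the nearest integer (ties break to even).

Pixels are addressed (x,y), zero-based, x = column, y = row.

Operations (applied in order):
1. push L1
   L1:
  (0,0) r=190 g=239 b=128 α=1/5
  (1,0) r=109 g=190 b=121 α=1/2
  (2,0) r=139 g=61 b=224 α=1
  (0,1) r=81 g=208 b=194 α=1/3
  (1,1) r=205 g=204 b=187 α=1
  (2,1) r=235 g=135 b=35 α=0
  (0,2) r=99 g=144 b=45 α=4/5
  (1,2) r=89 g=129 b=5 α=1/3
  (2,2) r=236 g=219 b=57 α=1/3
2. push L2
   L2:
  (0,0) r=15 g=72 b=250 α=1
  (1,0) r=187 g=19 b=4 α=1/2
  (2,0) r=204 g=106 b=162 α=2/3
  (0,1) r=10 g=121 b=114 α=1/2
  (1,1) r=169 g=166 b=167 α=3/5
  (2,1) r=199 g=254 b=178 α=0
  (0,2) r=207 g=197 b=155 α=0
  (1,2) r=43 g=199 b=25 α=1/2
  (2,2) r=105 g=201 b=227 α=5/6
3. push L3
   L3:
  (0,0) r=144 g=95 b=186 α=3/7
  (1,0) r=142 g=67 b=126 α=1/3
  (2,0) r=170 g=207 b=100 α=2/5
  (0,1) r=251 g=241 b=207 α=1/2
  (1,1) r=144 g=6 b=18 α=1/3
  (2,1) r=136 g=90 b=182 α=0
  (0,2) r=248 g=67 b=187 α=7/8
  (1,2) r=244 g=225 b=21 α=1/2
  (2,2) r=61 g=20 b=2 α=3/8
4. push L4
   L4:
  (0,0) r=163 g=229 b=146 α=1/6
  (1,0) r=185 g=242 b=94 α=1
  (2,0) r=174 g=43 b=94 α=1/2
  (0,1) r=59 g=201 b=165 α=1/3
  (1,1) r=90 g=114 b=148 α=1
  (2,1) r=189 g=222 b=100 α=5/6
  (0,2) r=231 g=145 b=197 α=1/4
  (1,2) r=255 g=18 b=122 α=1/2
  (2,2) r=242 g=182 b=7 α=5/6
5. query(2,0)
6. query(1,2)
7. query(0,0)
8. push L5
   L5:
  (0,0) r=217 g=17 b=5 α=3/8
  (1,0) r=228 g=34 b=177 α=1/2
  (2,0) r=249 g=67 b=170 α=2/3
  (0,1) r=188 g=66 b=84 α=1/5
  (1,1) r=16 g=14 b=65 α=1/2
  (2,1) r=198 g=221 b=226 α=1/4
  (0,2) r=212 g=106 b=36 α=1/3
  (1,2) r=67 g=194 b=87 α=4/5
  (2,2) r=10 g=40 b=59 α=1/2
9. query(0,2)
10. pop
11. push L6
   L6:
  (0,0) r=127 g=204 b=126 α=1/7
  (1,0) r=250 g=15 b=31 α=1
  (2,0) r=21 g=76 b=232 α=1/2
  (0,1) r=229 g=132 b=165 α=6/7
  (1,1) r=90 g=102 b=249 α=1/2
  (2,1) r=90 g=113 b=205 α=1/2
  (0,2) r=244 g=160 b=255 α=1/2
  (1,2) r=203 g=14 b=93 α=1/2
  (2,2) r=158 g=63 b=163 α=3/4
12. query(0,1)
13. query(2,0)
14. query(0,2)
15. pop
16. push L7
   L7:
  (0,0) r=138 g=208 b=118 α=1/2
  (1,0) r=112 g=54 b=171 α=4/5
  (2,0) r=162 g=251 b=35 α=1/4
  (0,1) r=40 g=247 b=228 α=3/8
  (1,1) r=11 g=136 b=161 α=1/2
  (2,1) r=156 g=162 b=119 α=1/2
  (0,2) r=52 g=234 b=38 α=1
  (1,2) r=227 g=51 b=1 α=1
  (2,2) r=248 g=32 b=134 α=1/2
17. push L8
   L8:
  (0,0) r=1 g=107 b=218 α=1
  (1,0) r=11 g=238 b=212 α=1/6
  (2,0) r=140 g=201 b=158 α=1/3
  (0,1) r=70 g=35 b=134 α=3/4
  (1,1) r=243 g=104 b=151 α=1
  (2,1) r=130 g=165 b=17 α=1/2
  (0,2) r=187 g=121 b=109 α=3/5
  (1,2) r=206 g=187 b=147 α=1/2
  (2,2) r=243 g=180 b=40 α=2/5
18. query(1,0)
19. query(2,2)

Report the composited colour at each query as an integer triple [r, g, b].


(2,0) stack=L1,L2,L3,L4; from [0,0,0]:
L1 α=1: [139, 61, 224]
L2 α=2/3: [547/3, 91, 548/3]
L3 α=2/5: [887/5, 687/5, 748/5]
L4 α=1/2: [1757/10, 451/5, 609/5]
rounded: [176, 90, 122]

(1,2) stack=L1,L2,L3,L4; from [0,0,0]:
+L1 (α=1/3) → [89/3, 43, 5/3]
+L2 (α=1/2) → [109/3, 121, 40/3]
+L3 (α=1/2) → [841/6, 173, 103/6]
+L4 (α=1/2) → [2371/12, 191/2, 835/12]
rounded: [198, 96, 70]

(0,0) stack=L1,L2,L3,L4; from [0,0,0]:
after L1 α=1/5: [38, 239/5, 128/5]
after L2 α=1: [15, 72, 250]
after L3 α=3/7: [492/7, 573/7, 1558/7]
after L4 α=1/6: [3601/42, 2234/21, 4406/21]
= [86, 106, 210]

(0,2) stack=L1,L2,L3,L4,L5; from [0,0,0]:
L1 α=4/5: [396/5, 576/5, 36]
L2 α=0: [396/5, 576/5, 36]
L3 α=7/8: [2269/10, 2921/40, 1345/8]
L4 α=1/4: [9117/40, 14563/160, 5611/32]
L5 α=1/3: [13357/60, 7681/80, 6187/48]
→ [223, 96, 129]

query (0,1) [L1,L2,L3,L4,L6] — begin 0,0,0
after L1 α=1/3: [27, 208/3, 194/3]
after L2 α=1/2: [37/2, 571/6, 268/3]
after L3 α=1/2: [539/4, 2017/12, 889/6]
after L4 α=1/3: [219/2, 3223/18, 1384/9]
after L6 α=6/7: [2967/14, 2497/18, 10294/63]
rounded: [212, 139, 163]

query (2,0) [L1,L2,L3,L4,L6] — begin 0,0,0
+L1 (α=1) → [139, 61, 224]
+L2 (α=2/3) → [547/3, 91, 548/3]
+L3 (α=2/5) → [887/5, 687/5, 748/5]
+L4 (α=1/2) → [1757/10, 451/5, 609/5]
+L6 (α=1/2) → [1967/20, 831/10, 1769/10]
rounded: [98, 83, 177]

query (0,2) [L1,L2,L3,L4,L6] — begin 0,0,0
+L1 (α=4/5) → [396/5, 576/5, 36]
+L2 (α=0) → [396/5, 576/5, 36]
+L3 (α=7/8) → [2269/10, 2921/40, 1345/8]
+L4 (α=1/4) → [9117/40, 14563/160, 5611/32]
+L6 (α=1/2) → [18877/80, 40163/320, 13771/64]
rounded: [236, 126, 215]

query (1,0) [L1,L2,L3,L4,L7,L8] — begin 0,0,0
L1 α=1/2: [109/2, 95, 121/2]
L2 α=1/2: [483/4, 57, 129/4]
L3 α=1/3: [767/6, 181/3, 127/2]
L4 α=1: [185, 242, 94]
L7 α=4/5: [633/5, 458/5, 778/5]
L8 α=1/6: [322/3, 116, 165]
rounded: [107, 116, 165]

query (2,2) [L1,L2,L3,L4,L7,L8] — begin 0,0,0
after L1 α=1/3: [236/3, 73, 19]
after L2 α=5/6: [1811/18, 539/3, 577/3]
after L3 α=3/8: [12349/144, 2875/24, 2903/24]
after L4 α=5/6: [186589/864, 24715/144, 3743/144]
after L7 α=1/2: [400861/1728, 29323/288, 23039/288]
after L8 α=2/5: [680797/2880, 63883/480, 30719/480]
= [236, 133, 64]


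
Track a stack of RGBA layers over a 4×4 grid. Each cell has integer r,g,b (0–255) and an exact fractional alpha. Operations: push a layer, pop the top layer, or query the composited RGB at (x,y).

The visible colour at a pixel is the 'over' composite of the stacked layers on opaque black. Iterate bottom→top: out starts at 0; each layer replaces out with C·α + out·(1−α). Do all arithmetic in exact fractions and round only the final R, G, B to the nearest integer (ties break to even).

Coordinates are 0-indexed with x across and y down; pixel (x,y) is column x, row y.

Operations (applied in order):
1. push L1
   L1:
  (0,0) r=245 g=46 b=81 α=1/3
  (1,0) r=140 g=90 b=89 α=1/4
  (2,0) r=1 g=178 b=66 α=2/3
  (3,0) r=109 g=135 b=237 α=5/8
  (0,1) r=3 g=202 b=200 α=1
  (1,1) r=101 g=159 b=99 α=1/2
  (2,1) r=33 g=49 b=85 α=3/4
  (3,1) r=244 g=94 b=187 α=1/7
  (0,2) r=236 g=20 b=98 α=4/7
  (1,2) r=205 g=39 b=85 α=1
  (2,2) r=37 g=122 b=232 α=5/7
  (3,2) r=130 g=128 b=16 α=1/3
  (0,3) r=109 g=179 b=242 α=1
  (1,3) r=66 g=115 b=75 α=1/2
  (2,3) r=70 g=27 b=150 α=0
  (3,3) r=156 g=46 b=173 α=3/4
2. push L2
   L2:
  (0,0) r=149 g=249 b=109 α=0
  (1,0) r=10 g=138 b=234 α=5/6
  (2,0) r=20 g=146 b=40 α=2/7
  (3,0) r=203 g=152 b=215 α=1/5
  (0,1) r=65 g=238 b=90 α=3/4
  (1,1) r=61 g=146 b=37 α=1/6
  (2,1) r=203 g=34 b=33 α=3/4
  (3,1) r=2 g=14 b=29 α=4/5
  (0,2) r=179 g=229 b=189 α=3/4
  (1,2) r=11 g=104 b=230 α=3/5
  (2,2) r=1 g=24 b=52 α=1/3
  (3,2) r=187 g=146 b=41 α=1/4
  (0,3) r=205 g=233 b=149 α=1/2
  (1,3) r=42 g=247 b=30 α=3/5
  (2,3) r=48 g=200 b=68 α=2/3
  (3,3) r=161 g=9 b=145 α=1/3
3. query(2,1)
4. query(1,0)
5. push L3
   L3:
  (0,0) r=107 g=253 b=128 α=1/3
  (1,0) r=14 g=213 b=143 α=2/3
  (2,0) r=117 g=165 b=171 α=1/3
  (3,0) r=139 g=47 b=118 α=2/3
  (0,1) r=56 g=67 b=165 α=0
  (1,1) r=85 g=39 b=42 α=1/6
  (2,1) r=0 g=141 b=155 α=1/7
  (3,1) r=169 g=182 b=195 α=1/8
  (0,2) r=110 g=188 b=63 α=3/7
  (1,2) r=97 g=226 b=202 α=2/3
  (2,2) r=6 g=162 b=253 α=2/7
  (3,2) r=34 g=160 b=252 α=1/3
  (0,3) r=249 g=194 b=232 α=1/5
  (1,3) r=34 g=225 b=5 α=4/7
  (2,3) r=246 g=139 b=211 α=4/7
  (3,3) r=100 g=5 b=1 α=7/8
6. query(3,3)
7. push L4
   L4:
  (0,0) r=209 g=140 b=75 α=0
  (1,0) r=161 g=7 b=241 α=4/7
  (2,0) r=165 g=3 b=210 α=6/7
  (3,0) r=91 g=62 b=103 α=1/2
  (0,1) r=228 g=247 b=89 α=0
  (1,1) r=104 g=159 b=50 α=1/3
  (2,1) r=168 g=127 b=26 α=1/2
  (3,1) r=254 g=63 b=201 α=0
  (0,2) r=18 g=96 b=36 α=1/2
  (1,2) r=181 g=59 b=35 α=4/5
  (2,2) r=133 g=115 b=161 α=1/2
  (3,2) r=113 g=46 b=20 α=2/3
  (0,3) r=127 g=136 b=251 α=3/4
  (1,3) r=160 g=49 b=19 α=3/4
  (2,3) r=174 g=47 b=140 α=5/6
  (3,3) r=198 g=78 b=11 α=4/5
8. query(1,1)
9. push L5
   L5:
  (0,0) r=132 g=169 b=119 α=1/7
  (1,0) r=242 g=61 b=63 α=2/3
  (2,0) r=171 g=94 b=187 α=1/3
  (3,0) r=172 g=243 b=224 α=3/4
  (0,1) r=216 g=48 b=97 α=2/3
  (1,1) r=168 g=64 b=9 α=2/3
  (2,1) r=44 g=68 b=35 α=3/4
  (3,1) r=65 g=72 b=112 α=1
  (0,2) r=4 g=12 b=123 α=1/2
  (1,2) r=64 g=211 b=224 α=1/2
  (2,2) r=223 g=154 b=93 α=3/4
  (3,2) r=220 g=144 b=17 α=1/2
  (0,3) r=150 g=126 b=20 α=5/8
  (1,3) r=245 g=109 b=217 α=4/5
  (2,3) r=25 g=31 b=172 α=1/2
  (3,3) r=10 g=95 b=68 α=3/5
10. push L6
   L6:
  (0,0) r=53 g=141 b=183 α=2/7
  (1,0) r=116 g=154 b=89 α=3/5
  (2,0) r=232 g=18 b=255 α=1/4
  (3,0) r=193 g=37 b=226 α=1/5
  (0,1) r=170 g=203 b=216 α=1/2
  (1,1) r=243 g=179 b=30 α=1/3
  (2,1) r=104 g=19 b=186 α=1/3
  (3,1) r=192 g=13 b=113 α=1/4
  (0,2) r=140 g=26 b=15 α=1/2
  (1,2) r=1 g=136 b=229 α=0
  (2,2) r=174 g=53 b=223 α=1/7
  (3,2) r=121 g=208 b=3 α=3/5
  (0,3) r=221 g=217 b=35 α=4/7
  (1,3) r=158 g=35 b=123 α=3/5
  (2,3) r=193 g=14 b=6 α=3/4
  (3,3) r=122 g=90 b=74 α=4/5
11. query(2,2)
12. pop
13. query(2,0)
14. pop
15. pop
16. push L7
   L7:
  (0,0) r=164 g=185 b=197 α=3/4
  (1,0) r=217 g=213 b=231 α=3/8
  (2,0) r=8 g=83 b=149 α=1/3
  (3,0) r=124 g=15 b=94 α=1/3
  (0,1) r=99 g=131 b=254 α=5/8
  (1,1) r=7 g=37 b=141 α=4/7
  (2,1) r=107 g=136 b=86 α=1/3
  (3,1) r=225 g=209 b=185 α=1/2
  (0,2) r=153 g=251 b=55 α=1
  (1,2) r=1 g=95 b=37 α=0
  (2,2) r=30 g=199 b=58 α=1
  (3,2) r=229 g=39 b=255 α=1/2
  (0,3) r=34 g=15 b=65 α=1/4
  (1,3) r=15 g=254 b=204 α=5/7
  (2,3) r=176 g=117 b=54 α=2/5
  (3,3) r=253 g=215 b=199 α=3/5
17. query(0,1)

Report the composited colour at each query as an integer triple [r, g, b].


at x=2,y=1 over L1,L2:
after L1 α=3/4: [99/4, 147/4, 255/4]
after L2 α=3/4: [2535/16, 555/16, 651/16]
→ [158, 35, 41]

query (1,0) [L1,L2] — begin 0,0,0
L1 α=1/4: [35, 45/2, 89/4]
L2 α=5/6: [85/6, 475/4, 4769/24]
rounded: [14, 119, 199]

(3,3) stack=L1,L2,L3; from [0,0,0]:
+L1 (α=3/4) → [117, 69/2, 519/4]
+L2 (α=1/3) → [395/3, 26, 809/6]
+L3 (α=7/8) → [2495/24, 61/8, 851/48]
= [104, 8, 18]

query (1,1) [L1,L2,L3,L4] — begin 0,0,0
L1 α=1/2: [101/2, 159/2, 99/2]
L2 α=1/6: [209/4, 1087/12, 569/12]
L3 α=1/6: [1385/24, 5903/72, 3349/72]
L4 α=1/3: [2633/36, 11627/108, 5149/108]
rounded: [73, 108, 48]

at x=2,y=2 over L1,L2,L3,L4,L5,L6:
+L1 (α=5/7) → [185/7, 610/7, 1160/7]
+L2 (α=1/3) → [377/21, 1388/21, 2684/21]
+L3 (α=2/7) → [2137/147, 13744/147, 24046/147]
+L4 (α=1/2) → [10844/147, 30649/294, 47713/294]
+L5 (α=3/4) → [109187/588, 166477/1176, 129739/1176]
+L6 (α=1/7) → [126239/686, 176865/1372, 173447/1372]
→ [184, 129, 126]

query (2,0) [L1,L2,L3,L4,L5] — begin 0,0,0
+L1 (α=2/3) → [2/3, 356/3, 44]
+L2 (α=2/7) → [130/21, 2656/21, 300/7]
+L3 (α=1/3) → [2717/63, 8777/63, 599/7]
+L4 (α=6/7) → [65087/441, 9911/441, 9419/49]
+L5 (α=1/3) → [205585/1323, 61276/1323, 28001/147]
rounded: [155, 46, 190]

(0,1) stack=L1,L2,L3,L7; from [0,0,0]:
after L1 α=1: [3, 202, 200]
after L2 α=3/4: [99/2, 229, 235/2]
after L3 α=0: [99/2, 229, 235/2]
after L7 α=5/8: [1287/16, 671/4, 3245/16]
= [80, 168, 203]


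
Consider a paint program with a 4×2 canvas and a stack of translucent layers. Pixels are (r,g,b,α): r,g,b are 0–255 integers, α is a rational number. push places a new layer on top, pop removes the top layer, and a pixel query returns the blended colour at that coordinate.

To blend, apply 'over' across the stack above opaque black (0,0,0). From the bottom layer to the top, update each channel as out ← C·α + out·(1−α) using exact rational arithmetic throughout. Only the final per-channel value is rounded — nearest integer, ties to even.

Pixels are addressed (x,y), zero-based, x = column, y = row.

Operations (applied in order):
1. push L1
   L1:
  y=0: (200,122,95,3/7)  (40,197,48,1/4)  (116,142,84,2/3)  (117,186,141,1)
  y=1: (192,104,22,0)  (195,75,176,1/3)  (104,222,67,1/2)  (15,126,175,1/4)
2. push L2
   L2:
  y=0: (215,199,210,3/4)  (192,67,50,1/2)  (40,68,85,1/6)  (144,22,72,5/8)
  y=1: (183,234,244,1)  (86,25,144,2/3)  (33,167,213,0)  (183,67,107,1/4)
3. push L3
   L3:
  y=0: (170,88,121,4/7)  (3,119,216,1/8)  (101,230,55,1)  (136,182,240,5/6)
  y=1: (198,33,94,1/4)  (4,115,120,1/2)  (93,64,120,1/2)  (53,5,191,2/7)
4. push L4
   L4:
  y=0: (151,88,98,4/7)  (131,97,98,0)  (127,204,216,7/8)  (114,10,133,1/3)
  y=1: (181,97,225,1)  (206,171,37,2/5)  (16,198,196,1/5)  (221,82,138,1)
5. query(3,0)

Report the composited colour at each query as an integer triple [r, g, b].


query (3,0) [L1,L2,L3,L4] — begin 0,0,0
+L1 (α=1) → [117, 186, 141]
+L2 (α=5/8) → [1071/8, 167/2, 783/8]
+L3 (α=5/6) → [6511/48, 1987/12, 3461/16]
+L4 (α=1/3) → [9247/72, 2047/18, 4525/24]
= [128, 114, 189]


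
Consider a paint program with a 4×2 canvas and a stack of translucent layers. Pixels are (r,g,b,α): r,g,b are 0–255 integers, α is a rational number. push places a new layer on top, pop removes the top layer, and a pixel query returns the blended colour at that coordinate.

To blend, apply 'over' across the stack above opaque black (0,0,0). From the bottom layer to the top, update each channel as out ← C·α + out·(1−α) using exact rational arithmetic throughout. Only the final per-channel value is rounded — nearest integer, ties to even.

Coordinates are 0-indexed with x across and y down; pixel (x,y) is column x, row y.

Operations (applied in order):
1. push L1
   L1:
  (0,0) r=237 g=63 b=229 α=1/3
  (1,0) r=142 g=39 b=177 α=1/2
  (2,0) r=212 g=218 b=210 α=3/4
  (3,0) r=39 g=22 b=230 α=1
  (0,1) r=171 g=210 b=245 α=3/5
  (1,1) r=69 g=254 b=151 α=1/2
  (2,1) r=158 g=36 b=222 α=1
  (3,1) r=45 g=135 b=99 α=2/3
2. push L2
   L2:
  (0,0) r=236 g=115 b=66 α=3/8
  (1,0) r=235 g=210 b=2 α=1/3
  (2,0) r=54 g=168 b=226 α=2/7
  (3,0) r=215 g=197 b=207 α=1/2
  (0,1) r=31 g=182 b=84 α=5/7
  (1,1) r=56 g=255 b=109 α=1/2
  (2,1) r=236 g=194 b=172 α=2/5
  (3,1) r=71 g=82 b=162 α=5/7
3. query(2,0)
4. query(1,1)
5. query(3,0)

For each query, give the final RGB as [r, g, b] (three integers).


(2,0) stack=L1,L2; from [0,0,0]:
L1 α=3/4: [159, 327/2, 315/2]
L2 α=2/7: [129, 2307/14, 2479/14]
→ [129, 165, 177]

(1,1) stack=L1,L2; from [0,0,0]:
L1 α=1/2: [69/2, 127, 151/2]
L2 α=1/2: [181/4, 191, 369/4]
rounded: [45, 191, 92]

(3,0) stack=L1,L2; from [0,0,0]:
+L1 (α=1) → [39, 22, 230]
+L2 (α=1/2) → [127, 219/2, 437/2]
= [127, 110, 218]


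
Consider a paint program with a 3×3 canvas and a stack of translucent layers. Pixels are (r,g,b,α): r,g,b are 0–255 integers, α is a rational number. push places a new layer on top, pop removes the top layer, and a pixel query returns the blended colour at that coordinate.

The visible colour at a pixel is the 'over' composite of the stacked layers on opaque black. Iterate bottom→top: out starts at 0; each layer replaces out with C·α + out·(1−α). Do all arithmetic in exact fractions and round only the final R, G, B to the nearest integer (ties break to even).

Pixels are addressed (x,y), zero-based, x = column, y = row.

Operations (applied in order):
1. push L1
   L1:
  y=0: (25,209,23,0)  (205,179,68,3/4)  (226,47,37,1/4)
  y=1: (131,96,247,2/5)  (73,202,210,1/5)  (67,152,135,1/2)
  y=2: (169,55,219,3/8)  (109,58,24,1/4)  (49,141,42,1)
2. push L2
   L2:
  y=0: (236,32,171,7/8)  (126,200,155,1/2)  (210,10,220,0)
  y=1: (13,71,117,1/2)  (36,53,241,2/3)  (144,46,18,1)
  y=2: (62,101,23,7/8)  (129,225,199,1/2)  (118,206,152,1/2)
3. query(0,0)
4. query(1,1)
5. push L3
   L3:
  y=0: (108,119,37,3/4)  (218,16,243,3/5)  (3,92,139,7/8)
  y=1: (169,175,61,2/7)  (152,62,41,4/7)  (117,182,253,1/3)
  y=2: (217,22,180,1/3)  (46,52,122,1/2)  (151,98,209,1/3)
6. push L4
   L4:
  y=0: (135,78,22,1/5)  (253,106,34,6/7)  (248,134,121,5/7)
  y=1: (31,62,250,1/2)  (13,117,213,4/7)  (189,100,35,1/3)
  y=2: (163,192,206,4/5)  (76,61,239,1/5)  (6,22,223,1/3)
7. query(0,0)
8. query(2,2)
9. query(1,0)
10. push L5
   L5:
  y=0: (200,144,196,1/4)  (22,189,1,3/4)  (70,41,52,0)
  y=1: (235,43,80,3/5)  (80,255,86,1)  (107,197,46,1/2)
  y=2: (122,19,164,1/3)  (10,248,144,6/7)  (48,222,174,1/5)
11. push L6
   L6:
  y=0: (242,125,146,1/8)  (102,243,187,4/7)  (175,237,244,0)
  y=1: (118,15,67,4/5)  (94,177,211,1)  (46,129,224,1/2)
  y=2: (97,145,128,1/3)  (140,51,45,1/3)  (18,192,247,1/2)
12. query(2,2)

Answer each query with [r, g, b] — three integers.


(0,0) stack=L1,L2; from [0,0,0]:
+L1 (α=0) → [0, 0, 0]
+L2 (α=7/8) → [413/2, 28, 1197/8]
→ [206, 28, 150]

at x=1,y=1 over L1,L2:
+L1 (α=1/5) → [73/5, 202/5, 42]
+L2 (α=2/3) → [433/15, 244/5, 524/3]
→ [29, 49, 175]

at x=0,y=0 over L1,L2,L3,L4:
+L1 (α=0) → [0, 0, 0]
+L2 (α=7/8) → [413/2, 28, 1197/8]
+L3 (α=3/4) → [1061/8, 385/4, 2085/32]
+L4 (α=1/5) → [1331/10, 463/5, 2261/40]
→ [133, 93, 57]

at x=2,y=2 over L1,L2,L3,L4:
after L1 α=1: [49, 141, 42]
after L2 α=1/2: [167/2, 347/2, 97]
after L3 α=1/3: [106, 445/3, 403/3]
after L4 α=1/3: [218/3, 956/9, 1475/9]
→ [73, 106, 164]

(1,0) stack=L1,L2,L3,L4; from [0,0,0]:
after L1 α=3/4: [615/4, 537/4, 51]
after L2 α=1/2: [1119/8, 1337/8, 103]
after L3 α=3/5: [747/4, 1529/20, 187]
after L4 α=6/7: [6819/28, 14249/140, 391/7]
= [244, 102, 56]

(2,2) stack=L1,L2,L3,L4,L5,L6; from [0,0,0]:
+L1 (α=1) → [49, 141, 42]
+L2 (α=1/2) → [167/2, 347/2, 97]
+L3 (α=1/3) → [106, 445/3, 403/3]
+L4 (α=1/3) → [218/3, 956/9, 1475/9]
+L5 (α=1/5) → [1016/15, 5822/45, 7466/45]
+L6 (α=1/2) → [643/15, 7231/45, 18581/90]
rounded: [43, 161, 206]


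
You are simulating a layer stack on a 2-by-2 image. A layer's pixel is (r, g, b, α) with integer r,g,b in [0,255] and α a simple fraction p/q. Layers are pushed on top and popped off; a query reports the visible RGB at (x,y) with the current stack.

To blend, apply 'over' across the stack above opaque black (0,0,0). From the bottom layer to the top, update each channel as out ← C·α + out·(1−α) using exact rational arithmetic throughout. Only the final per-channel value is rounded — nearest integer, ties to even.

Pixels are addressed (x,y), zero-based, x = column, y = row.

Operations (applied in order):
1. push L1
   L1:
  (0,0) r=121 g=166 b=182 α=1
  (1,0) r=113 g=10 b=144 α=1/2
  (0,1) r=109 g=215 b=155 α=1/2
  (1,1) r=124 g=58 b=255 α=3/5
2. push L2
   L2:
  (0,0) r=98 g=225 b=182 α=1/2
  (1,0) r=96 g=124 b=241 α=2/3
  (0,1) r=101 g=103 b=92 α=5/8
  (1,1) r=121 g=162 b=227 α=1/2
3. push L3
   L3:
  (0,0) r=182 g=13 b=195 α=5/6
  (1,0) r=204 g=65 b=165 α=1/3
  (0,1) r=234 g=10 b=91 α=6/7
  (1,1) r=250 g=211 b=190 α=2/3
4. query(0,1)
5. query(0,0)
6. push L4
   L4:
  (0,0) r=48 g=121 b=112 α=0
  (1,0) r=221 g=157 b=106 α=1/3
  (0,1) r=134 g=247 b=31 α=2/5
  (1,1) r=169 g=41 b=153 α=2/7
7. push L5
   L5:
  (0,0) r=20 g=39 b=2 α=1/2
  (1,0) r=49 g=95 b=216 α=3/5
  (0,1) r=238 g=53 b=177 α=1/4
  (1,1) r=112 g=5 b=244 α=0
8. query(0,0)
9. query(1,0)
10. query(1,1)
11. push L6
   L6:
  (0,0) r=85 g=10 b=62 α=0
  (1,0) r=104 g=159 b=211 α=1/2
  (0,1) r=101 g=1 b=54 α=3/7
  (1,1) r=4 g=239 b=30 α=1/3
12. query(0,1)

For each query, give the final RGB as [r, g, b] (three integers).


at x=0,y=1 over L1,L2,L3:
+L1 (α=1/2) → [109/2, 215/2, 155/2]
+L2 (α=5/8) → [1337/16, 1675/16, 1385/16]
+L3 (α=6/7) → [23801/112, 2635/112, 10121/112]
→ [213, 24, 90]

(0,0) stack=L1,L2,L3; from [0,0,0]:
after L1 α=1: [121, 166, 182]
after L2 α=1/2: [219/2, 391/2, 182]
after L3 α=5/6: [2039/12, 521/12, 1157/6]
= [170, 43, 193]

at x=0,y=0 over L1,L2,L3,L4,L5:
+L1 (α=1) → [121, 166, 182]
+L2 (α=1/2) → [219/2, 391/2, 182]
+L3 (α=5/6) → [2039/12, 521/12, 1157/6]
+L4 (α=0) → [2039/12, 521/12, 1157/6]
+L5 (α=1/2) → [2279/24, 989/24, 1169/12]
rounded: [95, 41, 97]

at x=1,y=0 over L1,L2,L3,L4,L5:
after L1 α=1/2: [113/2, 5, 72]
after L2 α=2/3: [497/6, 253/3, 554/3]
after L3 α=1/3: [1109/9, 701/9, 1603/9]
after L4 α=1/3: [4207/27, 2815/27, 4160/27]
after L5 α=3/5: [12383/135, 2665/27, 25816/135]
→ [92, 99, 191]

query (1,1) [L1,L2,L3,L4,L5] — begin 0,0,0
L1 α=3/5: [372/5, 174/5, 153]
L2 α=1/2: [977/10, 492/5, 190]
L3 α=2/3: [5977/30, 2602/15, 190]
L4 α=2/7: [8005/42, 2848/21, 1256/7]
L5 α=0: [8005/42, 2848/21, 1256/7]
= [191, 136, 179]

at x=0,y=1 over L1,L2,L3,L4,L5,L6:
L1 α=1/2: [109/2, 215/2, 155/2]
L2 α=5/8: [1337/16, 1675/16, 1385/16]
L3 α=6/7: [23801/112, 2635/112, 10121/112]
L4 α=2/5: [101419/560, 63233/560, 37307/560]
L5 α=1/4: [437537/2240, 219379/2240, 211041/2240]
L6 α=3/7: [607217/3920, 221059/3920, 301761/3920]
→ [155, 56, 77]


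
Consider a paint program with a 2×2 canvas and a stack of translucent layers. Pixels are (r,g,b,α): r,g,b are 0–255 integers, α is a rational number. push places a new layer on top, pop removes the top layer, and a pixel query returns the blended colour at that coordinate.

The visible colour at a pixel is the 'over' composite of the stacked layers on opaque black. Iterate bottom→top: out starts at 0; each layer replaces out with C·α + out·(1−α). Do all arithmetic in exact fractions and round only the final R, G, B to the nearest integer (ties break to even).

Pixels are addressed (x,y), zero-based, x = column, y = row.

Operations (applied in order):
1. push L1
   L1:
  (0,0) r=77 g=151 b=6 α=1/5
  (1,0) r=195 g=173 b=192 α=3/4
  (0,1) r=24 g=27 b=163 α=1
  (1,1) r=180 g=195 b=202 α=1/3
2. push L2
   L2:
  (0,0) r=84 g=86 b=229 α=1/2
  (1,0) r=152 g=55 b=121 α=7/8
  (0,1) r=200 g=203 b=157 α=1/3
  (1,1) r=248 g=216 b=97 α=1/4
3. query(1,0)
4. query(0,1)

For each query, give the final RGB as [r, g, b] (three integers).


(1,0) stack=L1,L2; from [0,0,0]:
after L1 α=3/4: [585/4, 519/4, 144]
after L2 α=7/8: [4841/32, 2059/32, 991/8]
= [151, 64, 124]

(0,1) stack=L1,L2; from [0,0,0]:
+L1 (α=1) → [24, 27, 163]
+L2 (α=1/3) → [248/3, 257/3, 161]
→ [83, 86, 161]


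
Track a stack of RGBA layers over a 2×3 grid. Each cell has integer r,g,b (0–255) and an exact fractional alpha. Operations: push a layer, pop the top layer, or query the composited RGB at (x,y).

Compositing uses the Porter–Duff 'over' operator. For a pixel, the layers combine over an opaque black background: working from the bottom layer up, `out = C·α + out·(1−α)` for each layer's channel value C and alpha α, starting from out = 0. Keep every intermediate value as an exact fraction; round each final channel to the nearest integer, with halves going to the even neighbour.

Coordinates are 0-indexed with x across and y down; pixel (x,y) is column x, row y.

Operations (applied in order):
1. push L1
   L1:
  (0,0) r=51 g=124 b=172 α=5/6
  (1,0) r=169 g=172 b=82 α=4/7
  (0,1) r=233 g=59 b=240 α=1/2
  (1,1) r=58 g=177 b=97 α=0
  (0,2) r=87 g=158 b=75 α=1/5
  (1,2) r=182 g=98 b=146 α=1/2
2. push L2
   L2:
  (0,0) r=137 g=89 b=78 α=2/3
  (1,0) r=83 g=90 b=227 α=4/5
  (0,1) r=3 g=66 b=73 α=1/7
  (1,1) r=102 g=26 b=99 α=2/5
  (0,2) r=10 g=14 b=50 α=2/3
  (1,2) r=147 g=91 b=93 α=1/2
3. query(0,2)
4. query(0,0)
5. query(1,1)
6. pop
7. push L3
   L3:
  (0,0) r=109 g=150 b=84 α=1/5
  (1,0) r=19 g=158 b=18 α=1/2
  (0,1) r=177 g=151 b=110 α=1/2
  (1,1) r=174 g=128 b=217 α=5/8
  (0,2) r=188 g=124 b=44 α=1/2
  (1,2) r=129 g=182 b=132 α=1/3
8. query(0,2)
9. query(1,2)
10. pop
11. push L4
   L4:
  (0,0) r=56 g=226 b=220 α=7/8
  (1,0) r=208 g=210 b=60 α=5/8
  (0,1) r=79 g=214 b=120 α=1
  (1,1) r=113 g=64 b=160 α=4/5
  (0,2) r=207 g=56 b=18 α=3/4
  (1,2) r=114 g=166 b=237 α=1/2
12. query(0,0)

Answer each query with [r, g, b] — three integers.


(0,2) stack=L1,L2; from [0,0,0]:
+L1 (α=1/5) → [87/5, 158/5, 15]
+L2 (α=2/3) → [187/15, 298/15, 115/3]
rounded: [12, 20, 38]

query (0,0) [L1,L2] — begin 0,0,0
after L1 α=5/6: [85/2, 310/3, 430/3]
after L2 α=2/3: [211/2, 844/9, 898/9]
rounded: [106, 94, 100]

at x=1,y=1 over L1,L2:
+L1 (α=0) → [0, 0, 0]
+L2 (α=2/5) → [204/5, 52/5, 198/5]
= [41, 10, 40]

(0,2) stack=L1,L3; from [0,0,0]:
+L1 (α=1/5) → [87/5, 158/5, 15]
+L3 (α=1/2) → [1027/10, 389/5, 59/2]
= [103, 78, 30]

at x=1,y=2 over L1,L3:
+L1 (α=1/2) → [91, 49, 73]
+L3 (α=1/3) → [311/3, 280/3, 278/3]
rounded: [104, 93, 93]

at x=0,y=0 over L1,L4:
+L1 (α=5/6) → [85/2, 310/3, 430/3]
+L4 (α=7/8) → [869/16, 632/3, 2525/12]
= [54, 211, 210]


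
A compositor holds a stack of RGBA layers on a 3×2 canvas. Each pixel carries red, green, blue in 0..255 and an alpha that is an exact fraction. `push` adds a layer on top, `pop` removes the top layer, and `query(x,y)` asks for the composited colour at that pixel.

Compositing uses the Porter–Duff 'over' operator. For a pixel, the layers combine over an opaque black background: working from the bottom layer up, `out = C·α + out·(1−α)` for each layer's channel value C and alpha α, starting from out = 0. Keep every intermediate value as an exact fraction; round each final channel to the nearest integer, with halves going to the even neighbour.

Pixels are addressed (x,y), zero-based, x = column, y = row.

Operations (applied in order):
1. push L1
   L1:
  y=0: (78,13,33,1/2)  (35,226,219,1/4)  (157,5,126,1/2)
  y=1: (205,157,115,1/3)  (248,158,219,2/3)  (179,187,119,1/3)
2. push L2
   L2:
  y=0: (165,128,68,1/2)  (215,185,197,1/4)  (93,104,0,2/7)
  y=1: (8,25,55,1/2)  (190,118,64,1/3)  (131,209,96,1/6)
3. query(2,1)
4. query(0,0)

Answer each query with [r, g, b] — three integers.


query (2,1) [L1,L2] — begin 0,0,0
after L1 α=1/3: [179/3, 187/3, 119/3]
after L2 α=1/6: [644/9, 781/9, 883/18]
= [72, 87, 49]

query (0,0) [L1,L2] — begin 0,0,0
after L1 α=1/2: [39, 13/2, 33/2]
after L2 α=1/2: [102, 269/4, 169/4]
→ [102, 67, 42]


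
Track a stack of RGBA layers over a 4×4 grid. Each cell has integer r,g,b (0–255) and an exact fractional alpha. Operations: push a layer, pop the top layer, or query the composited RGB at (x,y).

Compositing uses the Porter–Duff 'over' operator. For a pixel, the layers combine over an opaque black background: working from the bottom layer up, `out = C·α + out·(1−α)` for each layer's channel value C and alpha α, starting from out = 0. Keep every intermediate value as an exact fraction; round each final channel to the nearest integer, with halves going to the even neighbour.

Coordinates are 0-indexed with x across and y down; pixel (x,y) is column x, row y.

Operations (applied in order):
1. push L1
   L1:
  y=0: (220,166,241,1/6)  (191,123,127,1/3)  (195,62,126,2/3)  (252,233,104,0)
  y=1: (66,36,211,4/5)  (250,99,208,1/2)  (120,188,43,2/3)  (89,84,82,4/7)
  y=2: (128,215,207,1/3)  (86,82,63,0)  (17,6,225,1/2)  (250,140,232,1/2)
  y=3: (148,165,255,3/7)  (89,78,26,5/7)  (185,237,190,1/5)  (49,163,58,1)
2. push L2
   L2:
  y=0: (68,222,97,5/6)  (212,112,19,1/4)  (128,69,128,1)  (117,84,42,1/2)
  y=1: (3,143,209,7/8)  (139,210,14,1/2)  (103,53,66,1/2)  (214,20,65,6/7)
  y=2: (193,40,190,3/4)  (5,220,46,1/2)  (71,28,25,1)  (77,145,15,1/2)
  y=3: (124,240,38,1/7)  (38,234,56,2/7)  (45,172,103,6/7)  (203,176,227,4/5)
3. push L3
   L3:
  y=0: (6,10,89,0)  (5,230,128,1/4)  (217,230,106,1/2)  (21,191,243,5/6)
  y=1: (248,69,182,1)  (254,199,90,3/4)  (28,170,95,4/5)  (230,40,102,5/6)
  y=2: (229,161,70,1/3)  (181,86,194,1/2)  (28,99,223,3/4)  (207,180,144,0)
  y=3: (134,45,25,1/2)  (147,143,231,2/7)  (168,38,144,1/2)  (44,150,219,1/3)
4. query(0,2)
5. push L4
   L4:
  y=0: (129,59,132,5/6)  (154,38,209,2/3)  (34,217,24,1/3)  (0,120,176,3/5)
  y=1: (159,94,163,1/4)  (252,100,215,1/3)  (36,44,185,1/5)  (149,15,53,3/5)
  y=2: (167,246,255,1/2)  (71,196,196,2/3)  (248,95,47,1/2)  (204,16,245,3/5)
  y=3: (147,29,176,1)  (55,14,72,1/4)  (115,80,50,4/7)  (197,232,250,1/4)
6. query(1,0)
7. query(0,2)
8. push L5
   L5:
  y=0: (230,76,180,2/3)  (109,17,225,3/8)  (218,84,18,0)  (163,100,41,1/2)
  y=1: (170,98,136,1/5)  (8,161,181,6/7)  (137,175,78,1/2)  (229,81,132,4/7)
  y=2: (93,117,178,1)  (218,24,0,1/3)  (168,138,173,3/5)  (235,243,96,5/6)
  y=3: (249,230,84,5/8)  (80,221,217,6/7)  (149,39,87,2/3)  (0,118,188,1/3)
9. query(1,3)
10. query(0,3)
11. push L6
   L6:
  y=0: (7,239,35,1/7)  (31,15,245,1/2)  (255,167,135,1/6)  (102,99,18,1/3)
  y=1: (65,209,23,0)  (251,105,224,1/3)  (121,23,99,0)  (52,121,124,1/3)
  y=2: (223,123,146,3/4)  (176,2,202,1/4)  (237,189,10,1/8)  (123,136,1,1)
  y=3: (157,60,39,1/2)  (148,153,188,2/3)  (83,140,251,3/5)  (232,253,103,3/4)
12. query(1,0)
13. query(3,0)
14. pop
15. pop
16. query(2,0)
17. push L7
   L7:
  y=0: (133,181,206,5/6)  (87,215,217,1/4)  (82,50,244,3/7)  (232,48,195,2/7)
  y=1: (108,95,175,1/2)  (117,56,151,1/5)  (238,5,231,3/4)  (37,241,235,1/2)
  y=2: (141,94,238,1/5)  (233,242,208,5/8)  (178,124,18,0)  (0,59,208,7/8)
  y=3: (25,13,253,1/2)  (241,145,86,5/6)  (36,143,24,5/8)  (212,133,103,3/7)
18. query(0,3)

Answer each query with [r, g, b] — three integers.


query (0,2) [L1,L2,L3] — begin 0,0,0
L1 α=1/3: [128/3, 215/3, 69]
L2 α=3/4: [1865/12, 575/12, 639/4]
L3 α=1/3: [3239/18, 1541/18, 779/6]
→ [180, 86, 130]

(1,0) stack=L1,L2,L3,L4; from [0,0,0]:
+L1 (α=1/3) → [191/3, 41, 127/3]
+L2 (α=1/4) → [403/4, 235/4, 73/2]
+L3 (α=1/4) → [1229/16, 1625/16, 475/8]
+L4 (α=2/3) → [6157/48, 947/16, 1273/8]
rounded: [128, 59, 159]

(0,2) stack=L1,L2,L3,L4; from [0,0,0]:
+L1 (α=1/3) → [128/3, 215/3, 69]
+L2 (α=3/4) → [1865/12, 575/12, 639/4]
+L3 (α=1/3) → [3239/18, 1541/18, 779/6]
+L4 (α=1/2) → [6245/36, 5969/36, 2309/12]
→ [173, 166, 192]

query (1,3) [L1,L2,L3,L4,L5] — begin 0,0,0
+L1 (α=5/7) → [445/7, 390/7, 130/7]
+L2 (α=2/7) → [2757/49, 5226/49, 1434/49]
+L3 (α=2/7) → [28191/343, 40144/343, 29808/343]
+L4 (α=1/4) → [51719/686, 62617/686, 28530/343]
+L5 (α=6/7) → [380999/4802, 972253/4802, 475116/2401]
rounded: [79, 202, 198]

query (0,3) [L1,L2,L3,L4,L5] — begin 0,0,0
L1 α=3/7: [444/7, 495/7, 765/7]
L2 α=1/7: [3532/49, 4650/49, 4856/49]
L3 α=1/2: [5049/49, 6855/98, 6081/98]
L4 α=1: [147, 29, 176]
L5 α=5/8: [843/4, 1237/8, 237/2]
→ [211, 155, 118]

(1,0) stack=L1,L2,L3,L4,L5,L6; from [0,0,0]:
+L1 (α=1/3) → [191/3, 41, 127/3]
+L2 (α=1/4) → [403/4, 235/4, 73/2]
+L3 (α=1/4) → [1229/16, 1625/16, 475/8]
+L4 (α=2/3) → [6157/48, 947/16, 1273/8]
+L5 (α=3/8) → [46481/384, 5551/128, 11765/64]
+L6 (α=1/2) → [58385/768, 7471/256, 27445/128]
= [76, 29, 214]

at x=3,y=0 over L1,L2,L3,L4,L5,L6:
+L1 (α=0) → [0, 0, 0]
+L2 (α=1/2) → [117/2, 42, 21]
+L3 (α=5/6) → [109/4, 997/6, 206]
+L4 (α=3/5) → [109/10, 2077/15, 188]
+L5 (α=1/2) → [1739/20, 3577/30, 229/2]
+L6 (α=1/3) → [2759/30, 5062/45, 247/3]
rounded: [92, 112, 82]

query (2,0) [L1,L2,L3,L4] — begin 0,0,0
L1 α=2/3: [130, 124/3, 84]
L2 α=1: [128, 69, 128]
L3 α=1/2: [345/2, 299/2, 117]
L4 α=1/3: [379/3, 172, 86]
→ [126, 172, 86]

at x=0,y=3 over L1,L2,L3,L4,L7:
L1 α=3/7: [444/7, 495/7, 765/7]
L2 α=1/7: [3532/49, 4650/49, 4856/49]
L3 α=1/2: [5049/49, 6855/98, 6081/98]
L4 α=1: [147, 29, 176]
L7 α=1/2: [86, 21, 429/2]
rounded: [86, 21, 214]


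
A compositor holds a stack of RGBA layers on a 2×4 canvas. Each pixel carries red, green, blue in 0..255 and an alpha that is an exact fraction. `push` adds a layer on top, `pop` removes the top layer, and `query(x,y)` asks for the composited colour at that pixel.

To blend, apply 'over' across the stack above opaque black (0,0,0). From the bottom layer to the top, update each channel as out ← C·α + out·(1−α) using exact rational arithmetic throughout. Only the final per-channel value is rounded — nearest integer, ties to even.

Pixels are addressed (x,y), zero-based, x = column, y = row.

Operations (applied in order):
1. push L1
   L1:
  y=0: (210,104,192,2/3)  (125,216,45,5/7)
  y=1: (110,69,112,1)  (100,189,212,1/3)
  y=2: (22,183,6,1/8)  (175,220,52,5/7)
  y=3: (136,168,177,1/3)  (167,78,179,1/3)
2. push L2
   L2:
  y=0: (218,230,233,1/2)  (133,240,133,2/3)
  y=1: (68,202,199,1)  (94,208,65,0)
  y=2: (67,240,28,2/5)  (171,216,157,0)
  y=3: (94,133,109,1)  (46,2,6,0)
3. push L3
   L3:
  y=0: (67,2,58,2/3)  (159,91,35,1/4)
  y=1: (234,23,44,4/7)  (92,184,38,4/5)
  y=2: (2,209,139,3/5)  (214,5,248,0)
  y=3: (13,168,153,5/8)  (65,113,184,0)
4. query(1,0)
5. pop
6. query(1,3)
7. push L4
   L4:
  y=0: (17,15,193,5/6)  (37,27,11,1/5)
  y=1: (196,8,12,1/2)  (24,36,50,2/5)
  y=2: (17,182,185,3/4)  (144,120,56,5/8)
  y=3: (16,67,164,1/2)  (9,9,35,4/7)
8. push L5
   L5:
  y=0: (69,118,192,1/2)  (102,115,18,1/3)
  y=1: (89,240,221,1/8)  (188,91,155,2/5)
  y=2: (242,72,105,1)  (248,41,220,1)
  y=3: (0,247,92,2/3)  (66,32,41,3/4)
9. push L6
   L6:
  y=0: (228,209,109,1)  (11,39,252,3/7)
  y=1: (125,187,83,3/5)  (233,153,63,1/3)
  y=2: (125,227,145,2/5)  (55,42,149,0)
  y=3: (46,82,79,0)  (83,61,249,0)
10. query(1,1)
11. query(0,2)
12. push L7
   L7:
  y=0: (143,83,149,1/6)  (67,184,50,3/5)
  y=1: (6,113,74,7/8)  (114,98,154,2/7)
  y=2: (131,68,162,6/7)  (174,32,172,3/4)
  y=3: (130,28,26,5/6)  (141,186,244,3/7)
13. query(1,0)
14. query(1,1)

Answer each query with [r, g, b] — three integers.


(1,0) stack=L1,L2,L3; from [0,0,0]:
after L1 α=5/7: [625/7, 1080/7, 225/7]
after L2 α=2/3: [829/7, 1480/7, 2087/21]
after L3 α=1/4: [900/7, 5077/28, 583/7]
rounded: [129, 181, 83]

at x=1,y=3 over L1,L2:
after L1 α=1/3: [167/3, 26, 179/3]
after L2 α=0: [167/3, 26, 179/3]
= [56, 26, 60]

at x=1,y=1 over L1,L2,L4,L5,L6:
+L1 (α=1/3) → [100/3, 63, 212/3]
+L2 (α=0) → [100/3, 63, 212/3]
+L4 (α=2/5) → [148/5, 261/5, 312/5]
+L5 (α=2/5) → [2324/25, 1693/25, 2486/25]
+L6 (α=1/3) → [3491/25, 7211/75, 6547/75]
→ [140, 96, 87]

at x=0,y=2 over L1,L2,L4,L5,L6:
after L1 α=1/8: [11/4, 183/8, 3/4]
after L2 α=2/5: [569/20, 4389/40, 233/20]
after L4 α=3/4: [1589/80, 26229/160, 11333/80]
after L5 α=1: [242, 72, 105]
after L6 α=2/5: [976/5, 134, 121]
= [195, 134, 121]

(1,0) stack=L1,L2,L4,L5,L6,L7; from [0,0,0]:
+L1 (α=5/7) → [625/7, 1080/7, 225/7]
+L2 (α=2/3) → [829/7, 1480/7, 2087/21]
+L4 (α=1/5) → [715/7, 6109/35, 8579/105]
+L5 (α=1/3) → [2144/21, 16243/105, 19048/315]
+L6 (α=3/7) → [9269/147, 77257/735, 314332/2205]
+L7 (α=3/5) → [9617/147, 560234/3675, 959414/11025]
= [65, 152, 87]

(1,1) stack=L1,L2,L4,L5,L6,L7; from [0,0,0]:
+L1 (α=1/3) → [100/3, 63, 212/3]
+L2 (α=0) → [100/3, 63, 212/3]
+L4 (α=2/5) → [148/5, 261/5, 312/5]
+L5 (α=2/5) → [2324/25, 1693/25, 2486/25]
+L6 (α=1/3) → [3491/25, 7211/75, 6547/75]
+L7 (α=2/7) → [4631/35, 10151/105, 11167/105]
= [132, 97, 106]
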